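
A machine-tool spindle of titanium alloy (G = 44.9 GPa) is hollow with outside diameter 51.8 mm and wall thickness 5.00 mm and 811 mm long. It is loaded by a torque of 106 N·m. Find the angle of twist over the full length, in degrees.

0.269°

J = π(d_o⁴ − d_i⁴)/32 = π(0.0518⁴ − 0.0418⁴)/32 = 4.071×10^-7 m⁴.
θ = T·L/(G·J) = 106.0 × 0.811 / (44.9×10⁹ × 4.071×10^-7) = 4.703×10^-3 rad.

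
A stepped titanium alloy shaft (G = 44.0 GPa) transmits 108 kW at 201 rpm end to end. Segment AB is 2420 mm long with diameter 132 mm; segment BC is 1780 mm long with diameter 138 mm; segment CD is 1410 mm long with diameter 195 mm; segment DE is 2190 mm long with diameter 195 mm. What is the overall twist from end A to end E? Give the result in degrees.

ω = 2π·201/60 = 21.05 rad/s, so T = P/ω = 108×10³ / 21.05 = 5131 N·m.
J_AB = π(0.132)⁴/32 = 2.98×10^-5 m⁴; J_BC = π(0.138)⁴/32 = 3.56×10^-5 m⁴; J_CD = π(0.195)⁴/32 = 1.42×10^-4 m⁴; J_DE = π(0.195)⁴/32 = 1.42×10^-4 m⁴.
θ = (T/G)·Σ L_i/J_i = (5131/44.0×10⁹)·(2.42/2.98×10^-5 + 1.78/3.56×10^-5 + 1.41/1.42×10^-4 + 2.19/1.42×10^-4) = 0.01826 rad.

1.05°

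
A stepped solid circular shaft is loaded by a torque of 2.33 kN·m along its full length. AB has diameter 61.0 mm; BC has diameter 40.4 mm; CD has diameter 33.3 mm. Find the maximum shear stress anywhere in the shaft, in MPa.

321 MPa

Under the same torque, τ_max = 16T/(πd³) is largest where d is smallest — segment CD (d = 33.3 mm).
τ_max = 16·2330/(π·(0.0333)³) = 3.214×10^8 Pa.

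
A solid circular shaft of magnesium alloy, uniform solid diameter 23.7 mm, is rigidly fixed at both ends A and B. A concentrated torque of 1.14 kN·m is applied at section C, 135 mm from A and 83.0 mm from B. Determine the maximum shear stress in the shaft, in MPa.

270 MPa

With uniform GJ and both ends fixed, compatibility θ_AC = θ_CB gives T_A·a = T_B·b, together with T_A + T_B = T₀.
T_A = T₀·b/(a+b) = 1140·83.0/218.0 = 434.0 N·m; T_B = 706.0 N·m.
τ in each portion: τ_AC = 1.66×10^8 Pa, τ_CB = 2.70×10^8 Pa; maximum is in CB.
τ_max = T_CB·r/J = 706.0·0.0118/3.10×10^-8 = 2.701×10^8 Pa.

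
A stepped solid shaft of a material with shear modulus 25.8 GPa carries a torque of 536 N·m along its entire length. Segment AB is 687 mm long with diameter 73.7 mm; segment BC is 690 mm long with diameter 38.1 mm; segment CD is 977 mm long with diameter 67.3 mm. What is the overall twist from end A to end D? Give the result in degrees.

J_AB = π(0.0737)⁴/32 = 2.90×10^-6 m⁴; J_BC = π(0.0381)⁴/32 = 2.07×10^-7 m⁴; J_CD = π(0.0673)⁴/32 = 2.01×10^-6 m⁴.
θ = (T/G)·Σ L_i/J_i = (536.0/25.8×10⁹)·(0.687/2.90×10^-6 + 0.690/2.07×10^-7 + 0.977/2.01×10^-6) = 0.08430 rad.

4.83°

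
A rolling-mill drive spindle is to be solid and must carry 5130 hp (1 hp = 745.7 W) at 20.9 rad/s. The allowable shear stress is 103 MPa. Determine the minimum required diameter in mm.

ω = 20.9 rad/s, so T = P/ω = 5130×745.7 / 20.90 = 183000 N·m.
For a solid shaft τ_max = 16T/(πd³), so d = (16T/(π τ_allow))^(1/3) = (16·183000/(π·1.03×10^8))^(1/3) = 0.2084 m.

208 mm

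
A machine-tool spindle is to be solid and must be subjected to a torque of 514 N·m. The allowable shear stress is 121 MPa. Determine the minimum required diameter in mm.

27.9 mm

For a solid shaft τ_max = 16T/(πd³), so d = (16T/(π τ_allow))^(1/3) = (16·514.0/(π·1.21×10^8))^(1/3) = 0.02786 m.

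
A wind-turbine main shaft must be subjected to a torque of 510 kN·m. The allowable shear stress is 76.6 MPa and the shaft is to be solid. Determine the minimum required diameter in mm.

For a solid shaft τ_max = 16T/(πd³), so d = (16T/(π τ_allow))^(1/3) = (16·510000/(π·7.66×10^7))^(1/3) = 0.3237 m.

324 mm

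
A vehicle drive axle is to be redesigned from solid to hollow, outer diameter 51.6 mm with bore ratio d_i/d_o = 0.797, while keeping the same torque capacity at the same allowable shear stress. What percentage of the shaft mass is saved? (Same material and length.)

Equal τ_max and T ⇒ the solid shaft needs d_s³ = d_o³(1−k⁴), so d_s = 51.6·(1−0.797⁴)^(1/3) = 43.44 mm.
Area ratio A_h/A_s = d_o²(1−k²)/d_s² = (1−k²)/(1−k⁴)^(2/3) = 0.5148.
Mass saving = 1 − 0.5148 = 48.5 %.

48.5 %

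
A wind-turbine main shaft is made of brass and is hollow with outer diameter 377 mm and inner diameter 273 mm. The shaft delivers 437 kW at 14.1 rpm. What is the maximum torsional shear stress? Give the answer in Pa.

3.88e7 Pa

ω = 2π·14.1/60 = 1.477 rad/s, so T = P/ω = 437×10³ / 1.477 = 296000 N·m.
J = π(d_o⁴ − d_i⁴)/32 = π(0.377⁴ − 0.273⁴)/32 = 1.438×10^-3 m⁴.
τ_max = T·r/J = 296000 × 0.189 / 1.438×10^-3 = 3.880×10^7 Pa.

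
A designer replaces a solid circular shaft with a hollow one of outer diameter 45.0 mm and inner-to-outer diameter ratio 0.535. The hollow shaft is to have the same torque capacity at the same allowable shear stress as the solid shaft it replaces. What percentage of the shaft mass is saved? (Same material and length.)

Equal τ_max and T ⇒ the solid shaft needs d_s³ = d_o³(1−k⁴), so d_s = 45.0·(1−0.535⁴)^(1/3) = 43.74 mm.
Area ratio A_h/A_s = d_o²(1−k²)/d_s² = (1−k²)/(1−k⁴)^(2/3) = 0.7556.
Mass saving = 1 − 0.7556 = 24.4 %.

24.4 %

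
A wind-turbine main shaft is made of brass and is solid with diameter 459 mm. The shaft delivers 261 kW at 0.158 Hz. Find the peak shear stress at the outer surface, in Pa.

ω = 2π·0.158 = 0.9927 rad/s, so T = P/ω = 261×10³ / 0.9927 = 262900 N·m.
J = πd⁴/32 = π(0.459)⁴/32 = 4.358×10^-3 m⁴.
τ_max = T·r/J = 262900 × 0.230 / 4.358×10^-3 = 1.385×10^7 Pa.

1.38e7 Pa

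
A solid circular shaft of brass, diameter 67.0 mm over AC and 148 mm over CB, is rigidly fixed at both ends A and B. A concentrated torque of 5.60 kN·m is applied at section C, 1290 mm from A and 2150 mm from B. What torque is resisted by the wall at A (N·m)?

Compatibility: T_A·a/J_AC = T_B·b/J_CB with T_A + T_B = T₀.
J_AC = 1.98×10^-6 m⁴, J_CB = 4.71×10^-5 m⁴, so T_A = T₀·(J_AC/a)/((J_AC/a)+(J_CB/b)) = 366.4 N·m, T_B = 5234 N·m.

366 N·m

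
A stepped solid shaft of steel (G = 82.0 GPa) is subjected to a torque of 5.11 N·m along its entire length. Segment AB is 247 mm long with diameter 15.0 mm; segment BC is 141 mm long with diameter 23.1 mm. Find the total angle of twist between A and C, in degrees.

J_AB = π(0.0150)⁴/32 = 4.97×10^-9 m⁴; J_BC = π(0.0231)⁴/32 = 2.80×10^-8 m⁴.
θ = (T/G)·Σ L_i/J_i = (5.110/82.0×10⁹)·(0.247/4.97×10^-9 + 0.141/2.80×10^-8) = 3.411×10^-3 rad.

0.195°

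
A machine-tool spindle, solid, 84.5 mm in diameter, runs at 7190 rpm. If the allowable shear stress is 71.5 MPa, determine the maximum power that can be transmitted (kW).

J = πd⁴/32 = π(0.0845)⁴/32 = 5.005×10^-6 m⁴.
T_max = τ_allow·J/r = 7.15×10^7 × 5.005×10^-6 / 0.0423 = 8470 N·m.
ω = 2π·7190/60 = 752.9 rad/s, so P_max = T_max·ω = 6.378×10^6 W.

6380 kW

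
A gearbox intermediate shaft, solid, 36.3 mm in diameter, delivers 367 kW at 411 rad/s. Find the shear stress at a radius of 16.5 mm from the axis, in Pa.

ω = 411 rad/s, so T = P/ω = 367×10³ / 411.0 = 892.9 N·m.
J = πd⁴/32 = π(0.0363)⁴/32 = 1.705×10^-7 m⁴.
Shear stress varies linearly with radius: τ = T·r/J = 892.9 × 0.0165 / 1.705×10^-7 = 8.643×10^7 Pa.

8.64e7 Pa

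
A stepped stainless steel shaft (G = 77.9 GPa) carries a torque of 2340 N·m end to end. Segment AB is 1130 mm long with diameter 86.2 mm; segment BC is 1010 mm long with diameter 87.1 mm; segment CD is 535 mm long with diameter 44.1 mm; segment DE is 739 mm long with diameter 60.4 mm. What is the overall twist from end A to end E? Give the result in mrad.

J_AB = π(0.0862)⁴/32 = 5.42×10^-6 m⁴; J_BC = π(0.0871)⁴/32 = 5.65×10^-6 m⁴; J_CD = π(0.0441)⁴/32 = 3.71×10^-7 m⁴; J_DE = π(0.0604)⁴/32 = 1.31×10^-6 m⁴.
θ = (T/G)·Σ L_i/J_i = (2340/77.9×10⁹)·(1.13/5.42×10^-6 + 1.01/5.65×10^-6 + 0.535/3.71×10^-7 + 0.739/1.31×10^-6) = 0.07190 rad.

71.9 mrad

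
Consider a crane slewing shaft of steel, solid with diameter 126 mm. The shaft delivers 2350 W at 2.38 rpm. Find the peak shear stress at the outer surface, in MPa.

24.0 MPa

ω = 2π·2.38/60 = 0.2492 rad/s, so T = P/ω = 2350 / 0.2492 = 9429 N·m.
J = πd⁴/32 = π(0.126)⁴/32 = 2.474×10^-5 m⁴.
τ_max = T·r/J = 9429 × 0.0630 / 2.474×10^-5 = 2.401×10^7 Pa.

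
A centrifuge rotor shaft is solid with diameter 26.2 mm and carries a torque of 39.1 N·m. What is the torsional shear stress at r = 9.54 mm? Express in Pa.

8.06e6 Pa

J = πd⁴/32 = π(0.0262)⁴/32 = 4.626×10^-8 m⁴.
Shear stress varies linearly with radius: τ = T·r/J = 39.10 × 0.00954 / 4.626×10^-8 = 8.063×10^6 Pa.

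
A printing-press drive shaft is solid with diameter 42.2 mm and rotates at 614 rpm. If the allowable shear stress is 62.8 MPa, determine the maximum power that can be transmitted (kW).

J = πd⁴/32 = π(0.0422)⁴/32 = 3.114×10^-7 m⁴.
T_max = τ_allow·J/r = 6.28×10^7 × 3.114×10^-7 / 0.0211 = 926.7 N·m.
ω = 2π·614/60 = 64.30 rad/s, so P_max = T_max·ω = 5.958×10^4 W.

59.6 kW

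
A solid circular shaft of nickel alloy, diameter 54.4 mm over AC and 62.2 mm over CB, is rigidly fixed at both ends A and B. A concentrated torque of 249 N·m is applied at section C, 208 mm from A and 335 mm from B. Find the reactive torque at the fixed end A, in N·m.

Compatibility: T_A·a/J_AC = T_B·b/J_CB with T_A + T_B = T₀.
J_AC = 8.60×10^-7 m⁴, J_CB = 1.47×10^-6 m⁴, so T_A = T₀·(J_AC/a)/((J_AC/a)+(J_CB/b)) = 120.8 N·m, T_B = 128.2 N·m.

121 N·m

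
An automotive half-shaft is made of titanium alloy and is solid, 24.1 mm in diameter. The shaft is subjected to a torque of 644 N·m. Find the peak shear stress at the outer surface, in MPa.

J = πd⁴/32 = π(0.0241)⁴/32 = 3.312×10^-8 m⁴.
τ_max = T·r/J = 644.0 × 0.0120 / 3.312×10^-8 = 2.343×10^8 Pa.

234 MPa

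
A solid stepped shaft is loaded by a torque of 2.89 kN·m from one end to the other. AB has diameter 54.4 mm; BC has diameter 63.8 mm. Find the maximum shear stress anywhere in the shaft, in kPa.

Under the same torque, τ_max = 16T/(πd³) is largest where d is smallest — segment AB (d = 54.4 mm).
τ_max = 16·2890/(π·(0.0544)³) = 9.143×10^7 Pa.

91400 kPa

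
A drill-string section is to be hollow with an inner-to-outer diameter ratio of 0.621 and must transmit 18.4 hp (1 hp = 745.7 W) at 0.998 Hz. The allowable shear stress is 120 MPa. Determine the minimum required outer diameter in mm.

ω = 2π·0.998 = 6.271 rad/s, so T = P/ω = 18.4×745.7 / 6.271 = 2188 N·m.
For a hollow shaft with d_i/d_o = 0.621: τ_max = 16T/(π d_o³ (1−k⁴)), so d_o = [16T/(π τ_allow (1−k⁴))]^(1/3) = [16·2188/(π·1.20×10^8·0.8513)]^(1/3) = 0.04778 m.

47.8 mm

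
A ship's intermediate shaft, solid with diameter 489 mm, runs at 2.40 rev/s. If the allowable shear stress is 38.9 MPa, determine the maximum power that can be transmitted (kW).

J = πd⁴/32 = π(0.489)⁴/32 = 5.614×10^-3 m⁴.
T_max = τ_allow·J/r = 3.89×10^7 × 5.614×10^-3 / 0.244 = 893100 N·m.
ω = 2π·2.40 = 15.08 rad/s, so P_max = T_max·ω = 1.347×10^7 W.

13500 kW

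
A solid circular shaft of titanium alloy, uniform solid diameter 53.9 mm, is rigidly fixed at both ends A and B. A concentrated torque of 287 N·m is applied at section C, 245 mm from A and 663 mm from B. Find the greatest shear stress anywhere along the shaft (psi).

With uniform GJ and both ends fixed, compatibility θ_AC = θ_CB gives T_A·a = T_B·b, together with T_A + T_B = T₀.
T_A = T₀·b/(a+b) = 287.0·663/908.0 = 209.6 N·m; T_B = 77.44 N·m.
τ in each portion: τ_AC = 6.82×10^6 Pa, τ_CB = 2.52×10^6 Pa; maximum is in AC.
τ_max = T_AC·r/J = 209.6·0.0269/8.29×10^-7 = 6.816×10^6 Pa.

989 psi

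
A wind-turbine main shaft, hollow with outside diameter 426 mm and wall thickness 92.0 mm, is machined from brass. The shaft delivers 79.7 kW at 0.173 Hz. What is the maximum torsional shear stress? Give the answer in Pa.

5.39e6 Pa

ω = 2π·0.173 = 1.087 rad/s, so T = P/ω = 79.7×10³ / 1.087 = 73320 N·m.
J = π(d_o⁴ − d_i⁴)/32 = π(0.426⁴ − 0.242⁴)/32 = 2.897×10^-3 m⁴.
τ_max = T·r/J = 73320 × 0.213 / 2.897×10^-3 = 5.392×10^6 Pa.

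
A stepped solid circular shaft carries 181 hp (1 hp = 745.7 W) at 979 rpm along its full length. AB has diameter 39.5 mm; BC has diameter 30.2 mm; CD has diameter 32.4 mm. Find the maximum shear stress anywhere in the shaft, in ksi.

35.3 ksi

ω = 2π·979/60 = 102.5 rad/s, so T = P/ω = 181×745.7 / 102.5 = 1317 N·m.
Under the same torque, τ_max = 16T/(πd³) is largest where d is smallest — segment BC (d = 30.2 mm).
τ_max = 16·1317/(π·(0.0302)³) = 2.434×10^8 Pa.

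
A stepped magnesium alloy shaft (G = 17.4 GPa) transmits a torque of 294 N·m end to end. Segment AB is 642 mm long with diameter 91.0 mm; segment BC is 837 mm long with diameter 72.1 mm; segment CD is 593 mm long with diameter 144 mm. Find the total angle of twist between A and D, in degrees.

J_AB = π(0.0910)⁴/32 = 6.73×10^-6 m⁴; J_BC = π(0.0721)⁴/32 = 2.65×10^-6 m⁴; J_CD = π(0.144)⁴/32 = 4.22×10^-5 m⁴.
θ = (T/G)·Σ L_i/J_i = (294.0/17.4×10⁹)·(0.642/6.73×10^-6 + 0.837/2.65×10^-6 + 0.593/4.22×10^-5) = 7.179×10^-3 rad.

0.411°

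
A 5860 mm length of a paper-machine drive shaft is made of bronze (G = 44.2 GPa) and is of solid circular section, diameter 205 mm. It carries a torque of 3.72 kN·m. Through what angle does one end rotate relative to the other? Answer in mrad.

2.84 mrad

J = πd⁴/32 = π(0.205)⁴/32 = 1.734×10^-4 m⁴.
θ = T·L/(G·J) = 3720 × 5.86 / (44.2×10⁹ × 1.734×10^-4) = 2.844×10^-3 rad.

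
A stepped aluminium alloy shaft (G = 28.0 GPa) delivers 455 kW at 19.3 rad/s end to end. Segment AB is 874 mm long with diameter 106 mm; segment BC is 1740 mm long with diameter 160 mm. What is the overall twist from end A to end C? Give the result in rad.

ω = 19.3 rad/s, so T = P/ω = 455×10³ / 19.30 = 23580 N·m.
J_AB = π(0.106)⁴/32 = 1.24×10^-5 m⁴; J_BC = π(0.160)⁴/32 = 6.43×10^-5 m⁴.
θ = (T/G)·Σ L_i/J_i = (23580/28.0×10⁹)·(0.874/1.24×10^-5 + 1.74/6.43×10^-5) = 0.08214 rad.

0.0821 rad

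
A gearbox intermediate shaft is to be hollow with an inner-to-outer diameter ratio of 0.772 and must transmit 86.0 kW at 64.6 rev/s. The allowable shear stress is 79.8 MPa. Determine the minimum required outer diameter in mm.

27.6 mm

ω = 2π·64.6 = 405.9 rad/s, so T = P/ω = 86.0×10³ / 405.9 = 211.9 N·m.
For a hollow shaft with d_i/d_o = 0.772: τ_max = 16T/(π d_o³ (1−k⁴)), so d_o = [16T/(π τ_allow (1−k⁴))]^(1/3) = [16·211.9/(π·7.98×10^7·0.6448)]^(1/3) = 0.02758 m.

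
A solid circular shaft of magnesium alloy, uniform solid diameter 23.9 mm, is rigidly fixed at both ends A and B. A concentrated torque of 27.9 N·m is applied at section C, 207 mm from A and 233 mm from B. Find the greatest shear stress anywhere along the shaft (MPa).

5.51 MPa

With uniform GJ and both ends fixed, compatibility θ_AC = θ_CB gives T_A·a = T_B·b, together with T_A + T_B = T₀.
T_A = T₀·b/(a+b) = 27.90·233/440.0 = 14.77 N·m; T_B = 13.13 N·m.
τ in each portion: τ_AC = 5.51×10^6 Pa, τ_CB = 4.90×10^6 Pa; maximum is in AC.
τ_max = T_AC·r/J = 14.77·0.0119/3.20×10^-8 = 5.512×10^6 Pa.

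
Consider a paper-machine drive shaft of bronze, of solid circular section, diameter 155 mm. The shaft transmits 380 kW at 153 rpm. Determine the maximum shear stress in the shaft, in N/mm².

ω = 2π·153/60 = 16.02 rad/s, so T = P/ω = 380×10³ / 16.02 = 23720 N·m.
J = πd⁴/32 = π(0.155)⁴/32 = 5.667×10^-5 m⁴.
τ_max = T·r/J = 23720 × 0.0775 / 5.667×10^-5 = 3.244×10^7 Pa.

32.4 N/mm²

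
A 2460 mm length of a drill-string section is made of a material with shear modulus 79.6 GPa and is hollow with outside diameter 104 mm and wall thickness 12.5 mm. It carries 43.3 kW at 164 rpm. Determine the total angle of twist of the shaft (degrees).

ω = 2π·164/60 = 17.17 rad/s, so T = P/ω = 43.3×10³ / 17.17 = 2521 N·m.
J = π(d_o⁴ − d_i⁴)/32 = π(0.104⁴ − 0.0790⁴)/32 = 7.661×10^-6 m⁴.
θ = T·L/(G·J) = 2521 × 2.46 / (79.6×10⁹ × 7.661×10^-6) = 0.01017 rad.

0.583°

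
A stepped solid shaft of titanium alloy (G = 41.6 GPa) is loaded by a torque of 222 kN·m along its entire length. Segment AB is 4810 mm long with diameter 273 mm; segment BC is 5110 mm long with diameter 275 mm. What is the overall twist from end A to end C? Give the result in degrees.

5.48°

J_AB = π(0.273)⁴/32 = 5.45×10^-4 m⁴; J_BC = π(0.275)⁴/32 = 5.61×10^-4 m⁴.
θ = (T/G)·Σ L_i/J_i = (222000/41.6×10⁹)·(4.81/5.45×10^-4 + 5.11/5.61×10^-4) = 0.09564 rad.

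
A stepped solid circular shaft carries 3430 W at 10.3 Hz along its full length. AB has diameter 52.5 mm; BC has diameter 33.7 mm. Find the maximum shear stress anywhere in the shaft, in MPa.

ω = 2π·10.3 = 64.72 rad/s, so T = P/ω = 3430 / 64.72 = 53.00 N·m.
Under the same torque, τ_max = 16T/(πd³) is largest where d is smallest — segment BC (d = 33.7 mm).
τ_max = 16·53.00/(π·(0.0337)³) = 7.053×10^6 Pa.

7.05 MPa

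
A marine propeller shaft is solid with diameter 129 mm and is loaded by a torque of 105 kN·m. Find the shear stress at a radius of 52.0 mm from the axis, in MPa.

J = πd⁴/32 = π(0.129)⁴/32 = 2.719×10^-5 m⁴.
Shear stress varies linearly with radius: τ = T·r/J = 105000 × 0.0520 / 2.719×10^-5 = 2.008×10^8 Pa.

201 MPa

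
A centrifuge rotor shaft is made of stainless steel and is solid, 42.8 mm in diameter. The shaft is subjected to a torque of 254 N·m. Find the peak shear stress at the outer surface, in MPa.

16.5 MPa

J = πd⁴/32 = π(0.0428)⁴/32 = 3.294×10^-7 m⁴.
τ_max = T·r/J = 254.0 × 0.0214 / 3.294×10^-7 = 1.650×10^7 Pa.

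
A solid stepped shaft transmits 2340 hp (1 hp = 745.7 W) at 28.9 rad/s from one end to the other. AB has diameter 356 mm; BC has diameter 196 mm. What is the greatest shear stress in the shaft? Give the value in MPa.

40.8 MPa

ω = 28.9 rad/s, so T = P/ω = 2340×745.7 / 28.90 = 60380 N·m.
Under the same torque, τ_max = 16T/(πd³) is largest where d is smallest — segment BC (d = 196 mm).
τ_max = 16·60380/(π·(0.196)³) = 4.084×10^7 Pa.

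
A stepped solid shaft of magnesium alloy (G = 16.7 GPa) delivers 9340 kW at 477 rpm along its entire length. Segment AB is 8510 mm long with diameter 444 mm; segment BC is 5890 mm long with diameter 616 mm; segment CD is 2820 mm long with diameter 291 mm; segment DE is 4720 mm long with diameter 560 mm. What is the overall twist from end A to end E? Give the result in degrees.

ω = 2π·477/60 = 49.95 rad/s, so T = P/ω = 9340×10³ / 49.95 = 187000 N·m.
J_AB = π(0.444)⁴/32 = 3.82×10^-3 m⁴; J_BC = π(0.616)⁴/32 = 0.0141 m⁴; J_CD = π(0.291)⁴/32 = 7.04×10^-4 m⁴; J_DE = π(0.560)⁴/32 = 9.65×10^-3 m⁴.
θ = (T/G)·Σ L_i/J_i = (187000/16.7×10⁹)·(8.51/3.82×10^-3 + 5.89/0.0141 + 2.82/7.04×10^-4 + 4.72/9.65×10^-3) = 0.07996 rad.

4.58°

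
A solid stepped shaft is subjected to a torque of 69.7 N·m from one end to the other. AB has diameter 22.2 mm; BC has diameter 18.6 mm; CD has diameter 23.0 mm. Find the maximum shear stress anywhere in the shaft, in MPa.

55.2 MPa

Under the same torque, τ_max = 16T/(πd³) is largest where d is smallest — segment BC (d = 18.6 mm).
τ_max = 16·69.70/(π·(0.0186)³) = 5.517×10^7 Pa.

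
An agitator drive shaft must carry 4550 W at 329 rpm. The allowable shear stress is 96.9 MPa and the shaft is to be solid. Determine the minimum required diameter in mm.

ω = 2π·329/60 = 34.45 rad/s, so T = P/ω = 4550 / 34.45 = 132.1 N·m.
For a solid shaft τ_max = 16T/(πd³), so d = (16T/(π τ_allow))^(1/3) = (16·132.1/(π·9.69×10^7))^(1/3) = 0.01908 m.

19.1 mm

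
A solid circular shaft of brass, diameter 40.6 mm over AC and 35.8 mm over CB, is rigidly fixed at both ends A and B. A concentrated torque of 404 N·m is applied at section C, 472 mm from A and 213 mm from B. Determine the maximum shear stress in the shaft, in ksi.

Compatibility: T_A·a/J_AC = T_B·b/J_CB with T_A + T_B = T₀.
J_AC = 2.67×10^-7 m⁴, J_CB = 1.61×10^-7 m⁴, so T_A = T₀·(J_AC/a)/((J_AC/a)+(J_CB/b)) = 172.7 N·m, T_B = 231.3 N·m.
τ in each portion: τ_AC = 1.31×10^7 Pa, τ_CB = 2.57×10^7 Pa; maximum is in CB.
τ_max = T_CB·r/J = 231.3·0.0179/1.61×10^-7 = 2.568×10^7 Pa.

3.72 ksi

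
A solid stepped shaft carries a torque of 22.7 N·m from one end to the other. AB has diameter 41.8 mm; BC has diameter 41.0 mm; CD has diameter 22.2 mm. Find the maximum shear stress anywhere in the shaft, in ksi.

Under the same torque, τ_max = 16T/(πd³) is largest where d is smallest — segment CD (d = 22.2 mm).
τ_max = 16·22.70/(π·(0.0222)³) = 1.057×10^7 Pa.

1.53 ksi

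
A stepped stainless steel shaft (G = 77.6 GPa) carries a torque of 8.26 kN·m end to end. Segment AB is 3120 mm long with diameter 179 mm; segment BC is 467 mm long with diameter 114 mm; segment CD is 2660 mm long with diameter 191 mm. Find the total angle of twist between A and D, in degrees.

J_AB = π(0.179)⁴/32 = 1.01×10^-4 m⁴; J_BC = π(0.114)⁴/32 = 1.66×10^-5 m⁴; J_CD = π(0.191)⁴/32 = 1.31×10^-4 m⁴.
θ = (T/G)·Σ L_i/J_i = (8260/77.6×10⁹)·(3.12/1.01×10^-4 + 0.467/1.66×10^-5 + 2.66/1.31×10^-4) = 8.460×10^-3 rad.

0.485°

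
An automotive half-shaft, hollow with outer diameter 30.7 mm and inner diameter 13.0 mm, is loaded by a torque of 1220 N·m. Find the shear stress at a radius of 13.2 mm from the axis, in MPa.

J = π(d_o⁴ − d_i⁴)/32 = π(0.0307⁴ − 0.0130⁴)/32 = 8.440×10^-8 m⁴.
Shear stress varies linearly with radius: τ = T·r/J = 1220 × 0.0132 / 8.440×10^-8 = 1.908×10^8 Pa.

191 MPa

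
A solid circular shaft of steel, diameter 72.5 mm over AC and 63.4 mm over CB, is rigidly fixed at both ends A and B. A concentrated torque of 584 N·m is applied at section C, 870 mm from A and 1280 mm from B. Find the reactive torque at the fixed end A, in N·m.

Compatibility: T_A·a/J_AC = T_B·b/J_CB with T_A + T_B = T₀.
J_AC = 2.71×10^-6 m⁴, J_CB = 1.59×10^-6 m⁴, so T_A = T₀·(J_AC/a)/((J_AC/a)+(J_CB/b)) = 417.9 N·m, T_B = 166.1 N·m.

418 N·m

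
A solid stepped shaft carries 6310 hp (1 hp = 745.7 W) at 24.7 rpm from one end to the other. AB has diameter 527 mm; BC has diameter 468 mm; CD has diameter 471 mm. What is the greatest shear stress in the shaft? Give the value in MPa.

ω = 2π·24.7/60 = 2.587 rad/s, so T = P/ω = 6310×745.7 / 2.587 = 1.819e6 N·m.
Under the same torque, τ_max = 16T/(πd³) is largest where d is smallest — segment BC (d = 468 mm).
τ_max = 16·1.819e6/(π·(0.468)³) = 9.039×10^7 Pa.

90.4 MPa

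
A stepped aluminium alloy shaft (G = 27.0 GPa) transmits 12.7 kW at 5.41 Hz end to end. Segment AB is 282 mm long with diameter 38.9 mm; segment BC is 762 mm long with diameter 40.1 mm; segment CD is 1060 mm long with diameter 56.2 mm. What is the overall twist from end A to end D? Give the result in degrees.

4.23°

ω = 2π·5.41 = 33.99 rad/s, so T = P/ω = 12.7×10³ / 33.99 = 373.6 N·m.
J_AB = π(0.0389)⁴/32 = 2.25×10^-7 m⁴; J_BC = π(0.0401)⁴/32 = 2.54×10^-7 m⁴; J_CD = π(0.0562)⁴/32 = 9.79×10^-7 m⁴.
θ = (T/G)·Σ L_i/J_i = (373.6/27.0×10⁹)·(0.282/2.25×10^-7 + 0.762/2.54×10^-7 + 1.06/9.79×10^-7) = 0.07387 rad.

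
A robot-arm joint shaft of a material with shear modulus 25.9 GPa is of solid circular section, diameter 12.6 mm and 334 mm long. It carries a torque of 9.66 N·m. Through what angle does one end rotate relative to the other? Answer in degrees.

2.88°

J = πd⁴/32 = π(0.0126)⁴/32 = 2.474×10^-9 m⁴.
θ = T·L/(G·J) = 9.660 × 0.334 / (25.9×10⁹ × 2.474×10^-9) = 0.05034 rad.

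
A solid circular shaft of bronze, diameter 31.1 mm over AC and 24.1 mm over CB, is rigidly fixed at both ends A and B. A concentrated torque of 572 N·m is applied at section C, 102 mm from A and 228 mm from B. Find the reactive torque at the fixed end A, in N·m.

Compatibility: T_A·a/J_AC = T_B·b/J_CB with T_A + T_B = T₀.
J_AC = 9.18×10^-8 m⁴, J_CB = 3.31×10^-8 m⁴, so T_A = T₀·(J_AC/a)/((J_AC/a)+(J_CB/b)) = 492.5 N·m, T_B = 79.46 N·m.

493 N·m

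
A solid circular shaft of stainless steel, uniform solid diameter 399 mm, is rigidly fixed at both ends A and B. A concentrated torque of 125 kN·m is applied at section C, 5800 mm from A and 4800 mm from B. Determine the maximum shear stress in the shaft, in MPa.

5.48 MPa

With uniform GJ and both ends fixed, compatibility θ_AC = θ_CB gives T_A·a = T_B·b, together with T_A + T_B = T₀.
T_A = T₀·b/(a+b) = 125000·4800/10600 = 56600 N·m; T_B = 68400 N·m.
τ in each portion: τ_AC = 4.54×10^6 Pa, τ_CB = 5.48×10^6 Pa; maximum is in CB.
τ_max = T_CB·r/J = 68400·0.200/2.49×10^-3 = 5.484×10^6 Pa.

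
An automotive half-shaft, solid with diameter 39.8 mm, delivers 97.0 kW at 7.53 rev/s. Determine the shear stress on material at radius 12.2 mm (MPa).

102 MPa

ω = 2π·7.53 = 47.31 rad/s, so T = P/ω = 97.0×10³ / 47.31 = 2050 N·m.
J = πd⁴/32 = π(0.0398)⁴/32 = 2.463×10^-7 m⁴.
Shear stress varies linearly with radius: τ = T·r/J = 2050 × 0.0122 / 2.463×10^-7 = 1.015×10^8 Pa.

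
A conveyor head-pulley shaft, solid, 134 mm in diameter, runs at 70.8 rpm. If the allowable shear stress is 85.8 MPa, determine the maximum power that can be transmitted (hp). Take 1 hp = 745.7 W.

J = πd⁴/32 = π(0.134)⁴/32 = 3.165×10^-5 m⁴.
T_max = τ_allow·J/r = 8.58×10^7 × 3.165×10^-5 / 0.0670 = 40540 N·m.
ω = 2π·70.8/60 = 7.414 rad/s, so P_max = T_max·ω = 3.005×10^5 W.

403 hp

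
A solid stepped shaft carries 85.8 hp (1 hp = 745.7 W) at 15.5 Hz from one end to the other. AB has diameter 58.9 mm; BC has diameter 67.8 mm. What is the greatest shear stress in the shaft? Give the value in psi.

2370 psi

ω = 2π·15.5 = 97.39 rad/s, so T = P/ω = 85.8×745.7 / 97.39 = 657.0 N·m.
Under the same torque, τ_max = 16T/(πd³) is largest where d is smallest — segment AB (d = 58.9 mm).
τ_max = 16·657.0/(π·(0.0589)³) = 1.637×10^7 Pa.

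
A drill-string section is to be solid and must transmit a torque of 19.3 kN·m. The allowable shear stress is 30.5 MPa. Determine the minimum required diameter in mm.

For a solid shaft τ_max = 16T/(πd³), so d = (16T/(π τ_allow))^(1/3) = (16·19300/(π·3.05×10^7))^(1/3) = 0.1477 m.

148 mm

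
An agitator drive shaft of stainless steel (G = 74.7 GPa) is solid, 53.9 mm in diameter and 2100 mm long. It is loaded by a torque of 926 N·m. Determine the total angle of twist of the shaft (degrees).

J = πd⁴/32 = π(0.0539)⁴/32 = 8.286×10^-7 m⁴.
θ = T·L/(G·J) = 926.0 × 2.10 / (74.7×10⁹ × 8.286×10^-7) = 0.03142 rad.

1.80°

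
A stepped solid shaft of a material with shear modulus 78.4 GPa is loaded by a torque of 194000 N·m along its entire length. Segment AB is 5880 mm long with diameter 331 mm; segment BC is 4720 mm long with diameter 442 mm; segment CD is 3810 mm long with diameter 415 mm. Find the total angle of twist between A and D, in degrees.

1.07°

J_AB = π(0.331)⁴/32 = 1.18×10^-3 m⁴; J_BC = π(0.442)⁴/32 = 3.75×10^-3 m⁴; J_CD = π(0.415)⁴/32 = 2.91×10^-3 m⁴.
θ = (T/G)·Σ L_i/J_i = (194000/78.4×10⁹)·(5.88/1.18×10^-3 + 4.72/3.75×10^-3 + 3.81/2.91×10^-3) = 0.01870 rad.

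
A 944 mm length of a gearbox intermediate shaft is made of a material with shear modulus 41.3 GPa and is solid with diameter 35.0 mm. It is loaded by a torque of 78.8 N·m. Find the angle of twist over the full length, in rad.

J = πd⁴/32 = π(0.0350)⁴/32 = 1.473×10^-7 m⁴.
θ = T·L/(G·J) = 78.80 × 0.944 / (41.3×10⁹ × 1.473×10^-7) = 0.01223 rad.

0.0122 rad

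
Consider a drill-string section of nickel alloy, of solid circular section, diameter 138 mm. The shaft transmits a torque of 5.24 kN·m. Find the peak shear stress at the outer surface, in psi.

J = πd⁴/32 = π(0.138)⁴/32 = 3.561×10^-5 m⁴.
τ_max = T·r/J = 5240 × 0.0690 / 3.561×10^-5 = 1.015×10^7 Pa.

1470 psi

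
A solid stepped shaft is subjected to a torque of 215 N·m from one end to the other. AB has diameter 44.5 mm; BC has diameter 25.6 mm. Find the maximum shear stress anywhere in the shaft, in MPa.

65.3 MPa

Under the same torque, τ_max = 16T/(πd³) is largest where d is smallest — segment BC (d = 25.6 mm).
τ_max = 16·215.0/(π·(0.0256)³) = 6.527×10^7 Pa.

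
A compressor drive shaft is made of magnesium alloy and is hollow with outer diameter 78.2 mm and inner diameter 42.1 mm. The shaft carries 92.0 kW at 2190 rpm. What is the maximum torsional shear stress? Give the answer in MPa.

4.66 MPa

ω = 2π·2190/60 = 229.3 rad/s, so T = P/ω = 92.0×10³ / 229.3 = 401.2 N·m.
J = π(d_o⁴ − d_i⁴)/32 = π(0.0782⁴ − 0.0421⁴)/32 = 3.363×10^-6 m⁴.
τ_max = T·r/J = 401.2 × 0.0391 / 3.363×10^-6 = 4.664×10^6 Pa.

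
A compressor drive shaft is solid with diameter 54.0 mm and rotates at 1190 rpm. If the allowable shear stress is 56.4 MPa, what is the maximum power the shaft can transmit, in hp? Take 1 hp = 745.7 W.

J = πd⁴/32 = π(0.0540)⁴/32 = 8.348×10^-7 m⁴.
T_max = τ_allow·J/r = 5.64×10^7 × 8.348×10^-7 / 0.0270 = 1744 N·m.
ω = 2π·1190/60 = 124.6 rad/s, so P_max = T_max·ω = 2.173×10^5 W.

291 hp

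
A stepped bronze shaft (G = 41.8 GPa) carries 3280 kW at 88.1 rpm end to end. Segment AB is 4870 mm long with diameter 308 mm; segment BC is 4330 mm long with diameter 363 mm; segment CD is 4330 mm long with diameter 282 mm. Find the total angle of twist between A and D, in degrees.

ω = 2π·88.1/60 = 9.226 rad/s, so T = P/ω = 3280×10³ / 9.226 = 355500 N·m.
J_AB = π(0.308)⁴/32 = 8.83×10^-4 m⁴; J_BC = π(0.363)⁴/32 = 1.70×10^-3 m⁴; J_CD = π(0.282)⁴/32 = 6.21×10^-4 m⁴.
θ = (T/G)·Σ L_i/J_i = (355500/41.8×10⁹)·(4.87/8.83×10^-4 + 4.33/1.70×10^-3 + 4.33/6.21×10^-4) = 0.1278 rad.

7.32°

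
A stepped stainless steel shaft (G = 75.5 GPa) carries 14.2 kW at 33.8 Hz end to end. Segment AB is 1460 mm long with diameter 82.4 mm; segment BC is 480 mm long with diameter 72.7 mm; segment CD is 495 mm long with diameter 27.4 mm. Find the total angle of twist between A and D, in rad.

0.00836 rad

ω = 2π·33.8 = 212.4 rad/s, so T = P/ω = 14.2×10³ / 212.4 = 66.86 N·m.
J_AB = π(0.0824)⁴/32 = 4.53×10^-6 m⁴; J_BC = π(0.0727)⁴/32 = 2.74×10^-6 m⁴; J_CD = π(0.0274)⁴/32 = 5.53×10^-8 m⁴.
θ = (T/G)·Σ L_i/J_i = (66.86/75.5×10⁹)·(1.46/4.53×10^-6 + 0.480/2.74×10^-6 + 0.495/5.53×10^-8) = 8.363×10^-3 rad.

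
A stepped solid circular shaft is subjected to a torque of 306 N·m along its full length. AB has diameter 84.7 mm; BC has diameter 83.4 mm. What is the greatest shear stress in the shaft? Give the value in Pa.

2.69e6 Pa

Under the same torque, τ_max = 16T/(πd³) is largest where d is smallest — segment BC (d = 83.4 mm).
τ_max = 16·306.0/(π·(0.0834)³) = 2.687×10^6 Pa.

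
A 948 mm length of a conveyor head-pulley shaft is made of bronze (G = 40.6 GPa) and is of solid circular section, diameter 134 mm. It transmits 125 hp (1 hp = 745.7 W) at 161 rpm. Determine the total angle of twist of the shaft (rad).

0.00408 rad

ω = 2π·161/60 = 16.86 rad/s, so T = P/ω = 125×745.7 / 16.86 = 5529 N·m.
J = πd⁴/32 = π(0.134)⁴/32 = 3.165×10^-5 m⁴.
θ = T·L/(G·J) = 5529 × 0.948 / (40.6×10⁹ × 3.165×10^-5) = 4.078×10^-3 rad.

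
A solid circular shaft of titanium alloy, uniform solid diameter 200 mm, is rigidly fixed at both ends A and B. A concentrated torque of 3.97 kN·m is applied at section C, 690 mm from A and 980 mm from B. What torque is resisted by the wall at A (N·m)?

With uniform GJ and both ends fixed, compatibility θ_AC = θ_CB gives T_A·a = T_B·b, together with T_A + T_B = T₀.
T_A = T₀·b/(a+b) = 3970·980/1670 = 2330 N·m; T_B = 1640 N·m.

2330 N·m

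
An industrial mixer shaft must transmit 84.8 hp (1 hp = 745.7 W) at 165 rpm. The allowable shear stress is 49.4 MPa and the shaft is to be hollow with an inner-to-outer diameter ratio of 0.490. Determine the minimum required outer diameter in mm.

73.7 mm

ω = 2π·165/60 = 17.28 rad/s, so T = P/ω = 84.8×745.7 / 17.28 = 3660 N·m.
For a hollow shaft with d_i/d_o = 0.490: τ_max = 16T/(π d_o³ (1−k⁴)), so d_o = [16T/(π τ_allow (1−k⁴))]^(1/3) = [16·3660/(π·4.94×10^7·0.9424)]^(1/3) = 0.07370 m.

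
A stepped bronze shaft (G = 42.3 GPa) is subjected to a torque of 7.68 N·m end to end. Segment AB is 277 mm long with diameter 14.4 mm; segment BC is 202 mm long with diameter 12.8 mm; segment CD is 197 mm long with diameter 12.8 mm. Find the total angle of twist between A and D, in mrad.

J_AB = π(0.0144)⁴/32 = 4.22×10^-9 m⁴; J_BC = π(0.0128)⁴/32 = 2.64×10^-9 m⁴; J_CD = π(0.0128)⁴/32 = 2.64×10^-9 m⁴.
θ = (T/G)·Σ L_i/J_i = (7.680/42.3×10⁹)·(0.277/4.22×10^-9 + 0.202/2.64×10^-9 + 0.197/2.64×10^-9) = 0.03940 rad.

39.4 mrad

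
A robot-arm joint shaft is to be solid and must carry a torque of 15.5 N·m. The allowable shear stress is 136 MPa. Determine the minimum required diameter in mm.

For a solid shaft τ_max = 16T/(πd³), so d = (16T/(π τ_allow))^(1/3) = (16·15.50/(π·1.36×10^8))^(1/3) = 0.008342 m.

8.34 mm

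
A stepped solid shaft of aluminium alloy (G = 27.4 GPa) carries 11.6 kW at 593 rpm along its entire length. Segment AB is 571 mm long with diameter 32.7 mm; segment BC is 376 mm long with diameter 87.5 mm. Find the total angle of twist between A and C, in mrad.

ω = 2π·593/60 = 62.10 rad/s, so T = P/ω = 11.6×10³ / 62.10 = 186.8 N·m.
J_AB = π(0.0327)⁴/32 = 1.12×10^-7 m⁴; J_BC = π(0.0875)⁴/32 = 5.75×10^-6 m⁴.
θ = (T/G)·Σ L_i/J_i = (186.8/27.4×10⁹)·(0.571/1.12×10^-7 + 0.376/5.75×10^-6) = 0.03512 rad.

35.1 mrad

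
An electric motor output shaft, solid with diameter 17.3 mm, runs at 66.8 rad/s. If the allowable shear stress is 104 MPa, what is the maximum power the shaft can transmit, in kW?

7.06 kW

J = πd⁴/32 = π(0.0173)⁴/32 = 8.794×10^-9 m⁴.
T_max = τ_allow·J/r = 1.04×10^8 × 8.794×10^-9 / 0.00865 = 105.7 N·m.
ω = 66.8 rad/s, so P_max = T_max·ω = 7063 W.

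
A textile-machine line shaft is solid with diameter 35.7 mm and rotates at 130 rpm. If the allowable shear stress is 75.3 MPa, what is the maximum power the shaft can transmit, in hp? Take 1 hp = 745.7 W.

J = πd⁴/32 = π(0.0357)⁴/32 = 1.595×10^-7 m⁴.
T_max = τ_allow·J/r = 7.53×10^7 × 1.595×10^-7 / 0.0179 = 672.7 N·m.
ω = 2π·130/60 = 13.61 rad/s, so P_max = T_max·ω = 9158 W.

12.3 hp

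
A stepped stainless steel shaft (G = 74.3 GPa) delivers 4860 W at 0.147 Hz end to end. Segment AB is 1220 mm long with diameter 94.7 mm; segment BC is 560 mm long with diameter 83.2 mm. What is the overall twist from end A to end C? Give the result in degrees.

1.11°

ω = 2π·0.147 = 0.9236 rad/s, so T = P/ω = 4860 / 0.9236 = 5262 N·m.
J_AB = π(0.0947)⁴/32 = 7.90×10^-6 m⁴; J_BC = π(0.0832)⁴/32 = 4.70×10^-6 m⁴.
θ = (T/G)·Σ L_i/J_i = (5262/74.3×10⁹)·(1.22/7.90×10^-6 + 0.560/4.70×10^-6) = 0.01937 rad.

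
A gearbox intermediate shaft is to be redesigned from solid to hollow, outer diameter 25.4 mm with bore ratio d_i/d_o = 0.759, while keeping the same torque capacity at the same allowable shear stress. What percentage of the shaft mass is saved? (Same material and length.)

44.5 %

Equal τ_max and T ⇒ the solid shaft needs d_s³ = d_o³(1−k⁴), so d_s = 25.4·(1−0.759⁴)^(1/3) = 22.21 mm.
Area ratio A_h/A_s = d_o²(1−k²)/d_s² = (1−k²)/(1−k⁴)^(2/3) = 0.5547.
Mass saving = 1 − 0.5547 = 44.5 %.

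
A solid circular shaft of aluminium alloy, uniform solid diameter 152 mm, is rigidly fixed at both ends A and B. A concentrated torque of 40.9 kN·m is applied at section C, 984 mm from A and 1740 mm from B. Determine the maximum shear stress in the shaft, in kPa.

With uniform GJ and both ends fixed, compatibility θ_AC = θ_CB gives T_A·a = T_B·b, together with T_A + T_B = T₀.
T_A = T₀·b/(a+b) = 40900·1740/2724 = 26130 N·m; T_B = 14770 N·m.
τ in each portion: τ_AC = 3.79×10^7 Pa, τ_CB = 2.14×10^7 Pa; maximum is in AC.
τ_max = T_AC·r/J = 26130·0.0760/5.24×10^-5 = 3.789×10^7 Pa.

37900 kPa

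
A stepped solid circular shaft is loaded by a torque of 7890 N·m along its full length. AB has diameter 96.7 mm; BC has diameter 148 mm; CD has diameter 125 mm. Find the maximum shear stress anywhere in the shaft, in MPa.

44.4 MPa

Under the same torque, τ_max = 16T/(πd³) is largest where d is smallest — segment AB (d = 96.7 mm).
τ_max = 16·7890/(π·(0.0967)³) = 4.444×10^7 Pa.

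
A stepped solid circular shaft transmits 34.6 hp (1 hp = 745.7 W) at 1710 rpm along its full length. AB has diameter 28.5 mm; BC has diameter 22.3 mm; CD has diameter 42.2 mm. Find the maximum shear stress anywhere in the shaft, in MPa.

ω = 2π·1710/60 = 179.1 rad/s, so T = P/ω = 34.6×745.7 / 179.1 = 144.1 N·m.
Under the same torque, τ_max = 16T/(πd³) is largest where d is smallest — segment BC (d = 22.3 mm).
τ_max = 16·144.1/(π·(0.0223)³) = 6.617×10^7 Pa.

66.2 MPa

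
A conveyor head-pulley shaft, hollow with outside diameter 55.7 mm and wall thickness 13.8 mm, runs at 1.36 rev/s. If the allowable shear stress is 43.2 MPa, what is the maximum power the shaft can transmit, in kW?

J = π(d_o⁴ − d_i⁴)/32 = π(0.0557⁴ − 0.0281⁴)/32 = 8.838×10^-7 m⁴.
T_max = τ_allow·J/r = 4.32×10^7 × 8.838×10^-7 / 0.0278 = 1371 N·m.
ω = 2π·1.36 = 8.545 rad/s, so P_max = T_max·ω = 1.171×10^4 W.

11.7 kW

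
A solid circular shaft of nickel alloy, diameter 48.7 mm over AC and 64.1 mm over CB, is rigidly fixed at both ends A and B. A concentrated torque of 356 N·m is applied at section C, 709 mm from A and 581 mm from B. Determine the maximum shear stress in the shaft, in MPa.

Compatibility: T_A·a/J_AC = T_B·b/J_CB with T_A + T_B = T₀.
J_AC = 5.52×10^-7 m⁴, J_CB = 1.66×10^-6 m⁴, so T_A = T₀·(J_AC/a)/((J_AC/a)+(J_CB/b)) = 76.35 N·m, T_B = 279.6 N·m.
τ in each portion: τ_AC = 3.37×10^6 Pa, τ_CB = 5.41×10^6 Pa; maximum is in CB.
τ_max = T_CB·r/J = 279.6·0.0320/1.66×10^-6 = 5.408×10^6 Pa.

5.41 MPa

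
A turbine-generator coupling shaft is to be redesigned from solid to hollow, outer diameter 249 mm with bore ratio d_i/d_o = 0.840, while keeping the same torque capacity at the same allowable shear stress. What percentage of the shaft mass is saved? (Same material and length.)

53.4 %

Equal τ_max and T ⇒ the solid shaft needs d_s³ = d_o³(1−k⁴), so d_s = 249·(1−0.840⁴)^(1/3) = 197.9 mm.
Area ratio A_h/A_s = d_o²(1−k²)/d_s² = (1−k²)/(1−k⁴)^(2/3) = 0.4660.
Mass saving = 1 − 0.4660 = 53.4 %.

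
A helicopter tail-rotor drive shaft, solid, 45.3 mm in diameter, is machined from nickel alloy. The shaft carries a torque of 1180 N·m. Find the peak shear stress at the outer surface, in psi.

J = πd⁴/32 = π(0.0453)⁴/32 = 4.134×10^-7 m⁴.
τ_max = T·r/J = 1180 × 0.0226 / 4.134×10^-7 = 6.465×10^7 Pa.

9380 psi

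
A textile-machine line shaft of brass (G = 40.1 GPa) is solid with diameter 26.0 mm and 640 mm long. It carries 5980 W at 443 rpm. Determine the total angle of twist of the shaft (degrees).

2.63°

ω = 2π·443/60 = 46.39 rad/s, so T = P/ω = 5980 / 46.39 = 128.9 N·m.
J = πd⁴/32 = π(0.0260)⁴/32 = 4.486×10^-8 m⁴.
θ = T·L/(G·J) = 128.9 × 0.640 / (40.1×10⁹ × 4.486×10^-8) = 0.04586 rad.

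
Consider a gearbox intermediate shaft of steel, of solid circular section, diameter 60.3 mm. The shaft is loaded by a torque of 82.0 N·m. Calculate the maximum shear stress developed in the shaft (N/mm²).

J = πd⁴/32 = π(0.0603)⁴/32 = 1.298×10^-6 m⁴.
τ_max = T·r/J = 82.00 × 0.0301 / 1.298×10^-6 = 1.905×10^6 Pa.

1.90 N/mm²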